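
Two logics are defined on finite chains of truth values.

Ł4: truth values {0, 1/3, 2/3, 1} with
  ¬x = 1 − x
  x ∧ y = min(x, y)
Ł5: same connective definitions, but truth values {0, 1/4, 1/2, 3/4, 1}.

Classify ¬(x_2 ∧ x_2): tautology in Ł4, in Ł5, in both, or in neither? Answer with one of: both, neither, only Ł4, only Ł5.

In Ł4: at x_2 = 1/3 the value is 2/3 — not a tautology.
In Ł5: at x_2 = 1/4 the value is 3/4 — not a tautology.

neither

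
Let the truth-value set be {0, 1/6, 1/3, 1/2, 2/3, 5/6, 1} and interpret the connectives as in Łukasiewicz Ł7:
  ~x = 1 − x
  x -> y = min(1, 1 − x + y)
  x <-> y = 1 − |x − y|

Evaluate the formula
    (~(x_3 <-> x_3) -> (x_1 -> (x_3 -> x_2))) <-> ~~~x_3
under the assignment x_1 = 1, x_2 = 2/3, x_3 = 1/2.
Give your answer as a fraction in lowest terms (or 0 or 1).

x_3 <-> x_3 = 1/2 <-> 1/2 = 1
~(x_3 <-> x_3) = ~1 = 0
x_3 -> x_2 = 1/2 -> 2/3 = 1
x_1 -> (x_3 -> x_2) = 1 -> 1 = 1
~(x_3 <-> x_3) -> (x_1 -> (x_3 -> x_2)) = 0 -> 1 = 1
~x_3 = ~1/2 = 1/2
~~x_3 = ~1/2 = 1/2
~~~x_3 = ~1/2 = 1/2
(~(x_3 <-> x_3) -> (x_1 -> (x_3 -> x_2))) <-> ~~~x_3 = 1 <-> 1/2 = 1/2

1/2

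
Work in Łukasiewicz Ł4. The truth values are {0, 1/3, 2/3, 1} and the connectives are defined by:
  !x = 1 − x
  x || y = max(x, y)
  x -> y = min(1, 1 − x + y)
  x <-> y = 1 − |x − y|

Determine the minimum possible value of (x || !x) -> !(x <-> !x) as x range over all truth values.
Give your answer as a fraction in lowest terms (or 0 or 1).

2/3

Take x = 1/3:
!x = !1/3 = 2/3
x || !x = 1/3 || 2/3 = 2/3
!x = !1/3 = 2/3
x <-> !x = 1/3 <-> 2/3 = 2/3
!(x <-> !x) = !2/3 = 1/3
(x || !x) -> !(x <-> !x) = 2/3 -> 1/3 = 2/3
No assignment yields a value below 2/3, so this is the minimum.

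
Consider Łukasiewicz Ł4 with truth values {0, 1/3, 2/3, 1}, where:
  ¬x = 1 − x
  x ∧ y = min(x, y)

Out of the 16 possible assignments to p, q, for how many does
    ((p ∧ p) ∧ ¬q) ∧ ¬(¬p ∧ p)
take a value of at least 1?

p = 0, q = 0 ↦ 0  <
p = 0, q = 1/3 ↦ 0  <
p = 0, q = 2/3 ↦ 0  <
p = 0, q = 1 ↦ 0  <
p = 1/3, q = 0 ↦ 1/3  <
p = 1/3, q = 1/3 ↦ 1/3  <
p = 1/3, q = 2/3 ↦ 1/3  <
p = 1/3, q = 1 ↦ 0  <
p = 2/3, q = 0 ↦ 2/3  <
p = 2/3, q = 1/3 ↦ 2/3  <
p = 2/3, q = 2/3 ↦ 1/3  <
p = 2/3, q = 1 ↦ 0  <
p = 1, q = 0 ↦ 1  ≥
p = 1, q = 1/3 ↦ 2/3  <
p = 1, q = 2/3 ↦ 1/3  <
p = 1, q = 1 ↦ 0  <
So 1 of the 16 assignments meets the threshold.

1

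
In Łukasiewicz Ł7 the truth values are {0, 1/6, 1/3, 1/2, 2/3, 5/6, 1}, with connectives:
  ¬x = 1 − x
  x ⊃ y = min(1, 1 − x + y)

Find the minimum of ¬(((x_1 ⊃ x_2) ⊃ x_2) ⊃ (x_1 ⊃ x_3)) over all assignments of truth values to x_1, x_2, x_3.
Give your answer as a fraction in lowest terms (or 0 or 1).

0

Take x_1 = 0, x_2 = 0, x_3 = 0:
x_1 ⊃ x_2 = 0 ⊃ 0 = 1
(x_1 ⊃ x_2) ⊃ x_2 = 1 ⊃ 0 = 0
x_1 ⊃ x_3 = 0 ⊃ 0 = 1
((x_1 ⊃ x_2) ⊃ x_2) ⊃ (x_1 ⊃ x_3) = 0 ⊃ 1 = 1
¬(((x_1 ⊃ x_2) ⊃ x_2) ⊃ (x_1 ⊃ x_3)) = ¬1 = 0
No assignment yields a value below 0, so this is the minimum.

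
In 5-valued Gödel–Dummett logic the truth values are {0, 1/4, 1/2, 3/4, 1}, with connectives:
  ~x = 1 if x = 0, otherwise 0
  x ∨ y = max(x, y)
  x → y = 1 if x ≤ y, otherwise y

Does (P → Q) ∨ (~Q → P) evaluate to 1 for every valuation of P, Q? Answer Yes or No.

Counterexample: take P = 1/4, Q = 0.
P → Q = 1/4 → 0 = 0
~Q = ~0 = 1
~Q → P = 1 → 1/4 = 1/4
(P → Q) ∨ (~Q → P) = 0 ∨ 1/4 = 1/4
This gives 1/4 ≠ 1.

No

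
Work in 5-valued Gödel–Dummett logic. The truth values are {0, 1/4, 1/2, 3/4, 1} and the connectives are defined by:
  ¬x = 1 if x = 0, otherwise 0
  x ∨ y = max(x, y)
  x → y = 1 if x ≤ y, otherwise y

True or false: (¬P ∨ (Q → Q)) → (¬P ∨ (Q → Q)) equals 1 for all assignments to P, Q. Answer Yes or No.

Yes

At P = 1/4, Q = 0, for instance:
¬P = ¬1/4 = 0
Q → Q = 0 → 0 = 1
¬P ∨ (Q → Q) = 0 ∨ 1 = 1
(¬P ∨ (Q → Q)) → (¬P ∨ (Q → Q)) = 1 → 1 = 1
and checking the remaining 24 assignments likewise gives ≥ 1 in every case.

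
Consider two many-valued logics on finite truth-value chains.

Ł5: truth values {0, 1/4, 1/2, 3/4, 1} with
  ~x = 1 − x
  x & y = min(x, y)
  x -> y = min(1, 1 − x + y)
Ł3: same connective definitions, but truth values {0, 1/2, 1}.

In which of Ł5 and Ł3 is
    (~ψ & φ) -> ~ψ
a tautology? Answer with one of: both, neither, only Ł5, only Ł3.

In Ł5: every assignment gives 1 — tautology.
In Ł3: every assignment gives 1 — tautology.

both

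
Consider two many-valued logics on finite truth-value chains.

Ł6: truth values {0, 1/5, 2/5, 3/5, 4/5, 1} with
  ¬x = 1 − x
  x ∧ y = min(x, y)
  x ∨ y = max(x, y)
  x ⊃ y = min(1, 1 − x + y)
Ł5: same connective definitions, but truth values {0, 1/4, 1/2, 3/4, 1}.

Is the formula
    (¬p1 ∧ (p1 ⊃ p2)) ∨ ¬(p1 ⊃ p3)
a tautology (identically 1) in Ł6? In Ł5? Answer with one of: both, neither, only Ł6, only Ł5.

In Ł6: at p1 = 1/5, p2 = 0, p3 = 0 the value is 4/5 — not a tautology.
In Ł5: at p1 = 1/4, p2 = 0, p3 = 0 the value is 3/4 — not a tautology.

neither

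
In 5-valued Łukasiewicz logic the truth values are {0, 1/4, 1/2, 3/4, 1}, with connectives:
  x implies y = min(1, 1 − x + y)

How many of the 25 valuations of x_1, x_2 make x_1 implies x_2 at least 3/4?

19

value 1: 15 assignments (counts)
value 3/4: 4 assignments (counts)
value 1/2: 3 assignments
value 1/4: 2 assignments
value 0: 1 assignment
So 19 of the 25 assignments meet the threshold.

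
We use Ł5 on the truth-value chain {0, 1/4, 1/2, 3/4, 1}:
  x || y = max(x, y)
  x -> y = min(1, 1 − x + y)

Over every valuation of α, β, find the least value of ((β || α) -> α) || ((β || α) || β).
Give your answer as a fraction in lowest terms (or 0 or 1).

Take α = 0, β = 1/2:
β || α = 1/2 || 0 = 1/2
(β || α) -> α = 1/2 -> 0 = 1/2
β || α = 1/2 || 0 = 1/2
(β || α) || β = 1/2 || 1/2 = 1/2
((β || α) -> α) || ((β || α) || β) = 1/2 || 1/2 = 1/2
No assignment yields a value below 1/2, so this is the minimum.

1/2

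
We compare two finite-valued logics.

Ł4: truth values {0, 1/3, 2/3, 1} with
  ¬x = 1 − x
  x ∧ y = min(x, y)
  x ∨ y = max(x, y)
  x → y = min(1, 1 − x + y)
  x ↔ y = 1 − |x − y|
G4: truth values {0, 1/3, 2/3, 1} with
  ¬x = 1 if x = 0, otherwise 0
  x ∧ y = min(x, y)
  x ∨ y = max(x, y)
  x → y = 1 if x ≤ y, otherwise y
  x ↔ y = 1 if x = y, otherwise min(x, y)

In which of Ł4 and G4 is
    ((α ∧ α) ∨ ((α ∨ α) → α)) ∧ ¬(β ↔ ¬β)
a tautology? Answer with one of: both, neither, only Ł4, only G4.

In Ł4: at α = 0, β = 1/3 the value is 1/3 — not a tautology.
In G4: every assignment gives 1 — tautology.

only G4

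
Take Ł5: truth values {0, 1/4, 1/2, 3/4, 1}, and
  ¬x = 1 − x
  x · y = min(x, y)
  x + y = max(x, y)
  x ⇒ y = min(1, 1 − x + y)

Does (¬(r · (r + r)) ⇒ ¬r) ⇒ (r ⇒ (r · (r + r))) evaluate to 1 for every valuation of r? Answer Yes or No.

r = 0 ↦ 1
r = 1/4 ↦ 1
r = 1/2 ↦ 1
r = 3/4 ↦ 1
r = 1 ↦ 1
Every assignment gives a value ≥ 1.

Yes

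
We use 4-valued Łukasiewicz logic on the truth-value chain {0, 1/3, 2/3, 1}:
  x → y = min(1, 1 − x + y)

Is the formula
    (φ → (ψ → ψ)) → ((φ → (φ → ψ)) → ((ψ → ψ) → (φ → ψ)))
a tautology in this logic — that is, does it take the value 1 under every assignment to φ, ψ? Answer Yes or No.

No

Counterexample: take φ = 1/3, ψ = 0.
ψ → ψ = 0 → 0 = 1
φ → (ψ → ψ) = 1/3 → 1 = 1
φ → ψ = 1/3 → 0 = 2/3
φ → (φ → ψ) = 1/3 → 2/3 = 1
ψ → ψ = 0 → 0 = 1
φ → ψ = 1/3 → 0 = 2/3
(ψ → ψ) → (φ → ψ) = 1 → 2/3 = 2/3
(φ → (φ → ψ)) → ((ψ → ψ) → (φ → ψ)) = 1 → 2/3 = 2/3
(φ → (ψ → ψ)) → ((φ → (φ → ψ)) → ((ψ → ψ) → (φ → ψ))) = 1 → 2/3 = 2/3
This gives 2/3 ≠ 1.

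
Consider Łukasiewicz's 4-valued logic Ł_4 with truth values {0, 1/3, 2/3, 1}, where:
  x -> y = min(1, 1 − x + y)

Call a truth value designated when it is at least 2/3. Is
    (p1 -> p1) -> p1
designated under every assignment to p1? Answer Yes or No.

No

Counterexample: take p1 = 0.
p1 -> p1 = 0 -> 0 = 1
(p1 -> p1) -> p1 = 1 -> 0 = 0
This gives 0, which is below 2/3.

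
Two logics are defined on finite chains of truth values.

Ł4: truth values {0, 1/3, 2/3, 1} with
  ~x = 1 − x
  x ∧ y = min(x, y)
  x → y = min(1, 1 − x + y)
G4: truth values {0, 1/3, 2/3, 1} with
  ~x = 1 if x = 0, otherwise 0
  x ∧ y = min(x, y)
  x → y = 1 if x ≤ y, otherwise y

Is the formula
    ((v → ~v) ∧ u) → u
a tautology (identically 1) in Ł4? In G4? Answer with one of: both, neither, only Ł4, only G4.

both

In Ł4: every assignment gives 1 — tautology.
In G4: every assignment gives 1 — tautology.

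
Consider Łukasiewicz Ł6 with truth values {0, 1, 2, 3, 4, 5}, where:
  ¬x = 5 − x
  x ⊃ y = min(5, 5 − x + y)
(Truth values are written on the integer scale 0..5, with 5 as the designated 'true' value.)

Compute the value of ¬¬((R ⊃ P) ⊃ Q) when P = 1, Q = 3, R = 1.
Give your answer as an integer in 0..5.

R ⊃ P = 1 ⊃ 1 = 5
(R ⊃ P) ⊃ Q = 5 ⊃ 3 = 3
¬((R ⊃ P) ⊃ Q) = ¬3 = 2
¬¬((R ⊃ P) ⊃ Q) = ¬2 = 3

3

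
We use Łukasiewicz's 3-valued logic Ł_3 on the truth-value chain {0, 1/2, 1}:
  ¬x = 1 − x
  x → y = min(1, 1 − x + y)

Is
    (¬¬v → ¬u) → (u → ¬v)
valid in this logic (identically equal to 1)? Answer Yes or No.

Yes

u = 0, v = 0 ↦ 1
u = 0, v = 1/2 ↦ 1
u = 0, v = 1 ↦ 1
u = 1/2, v = 0 ↦ 1
u = 1/2, v = 1/2 ↦ 1
u = 1/2, v = 1 ↦ 1
u = 1, v = 0 ↦ 1
u = 1, v = 1/2 ↦ 1
u = 1, v = 1 ↦ 1
Every assignment gives a value ≥ 1.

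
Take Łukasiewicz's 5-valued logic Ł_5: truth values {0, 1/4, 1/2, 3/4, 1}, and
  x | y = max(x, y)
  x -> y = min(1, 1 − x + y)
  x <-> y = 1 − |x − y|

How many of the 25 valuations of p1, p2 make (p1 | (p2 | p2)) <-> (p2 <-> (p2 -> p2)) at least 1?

15

value 1: 15 assignments (counts)
value 3/4: 4 assignments
value 1/2: 3 assignments
value 1/4: 2 assignments
value 0: 1 assignment
So 15 of the 25 assignments meet the threshold.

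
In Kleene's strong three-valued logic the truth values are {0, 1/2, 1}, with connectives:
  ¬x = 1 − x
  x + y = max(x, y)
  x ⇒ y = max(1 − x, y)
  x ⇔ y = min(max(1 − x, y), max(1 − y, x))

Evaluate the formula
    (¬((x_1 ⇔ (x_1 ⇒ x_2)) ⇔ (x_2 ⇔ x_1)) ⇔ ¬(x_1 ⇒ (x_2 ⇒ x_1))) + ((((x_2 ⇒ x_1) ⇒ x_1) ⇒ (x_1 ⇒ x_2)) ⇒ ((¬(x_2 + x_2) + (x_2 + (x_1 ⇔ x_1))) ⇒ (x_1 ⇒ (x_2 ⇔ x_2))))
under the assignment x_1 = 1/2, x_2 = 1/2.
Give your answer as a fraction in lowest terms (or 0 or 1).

1/2

x_1 ⇒ x_2 = 1/2 ⇒ 1/2 = 1/2
x_1 ⇔ (x_1 ⇒ x_2) = 1/2 ⇔ 1/2 = 1/2
x_2 ⇔ x_1 = 1/2 ⇔ 1/2 = 1/2
(x_1 ⇔ (x_1 ⇒ x_2)) ⇔ (x_2 ⇔ x_1) = 1/2 ⇔ 1/2 = 1/2
¬((x_1 ⇔ (x_1 ⇒ x_2)) ⇔ (x_2 ⇔ x_1)) = ¬1/2 = 1/2
x_2 ⇒ x_1 = 1/2 ⇒ 1/2 = 1/2
x_1 ⇒ (x_2 ⇒ x_1) = 1/2 ⇒ 1/2 = 1/2
¬(x_1 ⇒ (x_2 ⇒ x_1)) = ¬1/2 = 1/2
¬((x_1 ⇔ (x_1 ⇒ x_2)) ⇔ (x_2 ⇔ x_1)) ⇔ ¬(x_1 ⇒ (x_2 ⇒ x_1)) = 1/2 ⇔ 1/2 = 1/2
x_2 ⇒ x_1 = 1/2 ⇒ 1/2 = 1/2
(x_2 ⇒ x_1) ⇒ x_1 = 1/2 ⇒ 1/2 = 1/2
x_1 ⇒ x_2 = 1/2 ⇒ 1/2 = 1/2
((x_2 ⇒ x_1) ⇒ x_1) ⇒ (x_1 ⇒ x_2) = 1/2 ⇒ 1/2 = 1/2
x_2 + x_2 = 1/2 + 1/2 = 1/2
¬(x_2 + x_2) = ¬1/2 = 1/2
x_1 ⇔ x_1 = 1/2 ⇔ 1/2 = 1/2
x_2 + (x_1 ⇔ x_1) = 1/2 + 1/2 = 1/2
¬(x_2 + x_2) + (x_2 + (x_1 ⇔ x_1)) = 1/2 + 1/2 = 1/2
x_2 ⇔ x_2 = 1/2 ⇔ 1/2 = 1/2
x_1 ⇒ (x_2 ⇔ x_2) = 1/2 ⇒ 1/2 = 1/2
(¬(x_2 + x_2) + (x_2 + (x_1 ⇔ x_1))) ⇒ (x_1 ⇒ (x_2 ⇔ x_2)) = 1/2 ⇒ 1/2 = 1/2
(((x_2 ⇒ x_1) ⇒ x_1) ⇒ (x_1 ⇒ x_2)) ⇒ ((¬(x_2 + x_2) + (x_2 + (x_1 ⇔ x_1))) ⇒ (x_1 ⇒ (x_2 ⇔ x_2))) = 1/2 ⇒ 1/2 = 1/2
(¬((x_1 ⇔ (x_1 ⇒ x_2)) ⇔ (x_2 ⇔ x_1)) ⇔ ¬(x_1 ⇒ (x_2 ⇒ x_1))) + ((((x_2 ⇒ x_1) ⇒ x_1) ⇒ (x_1 ⇒ x_2)) ⇒ ((¬(x_2 + x_2) + (x_2 + (x_1 ⇔ x_1))) ⇒ (x_1 ⇒ (x_2 ⇔ x_2)))) = 1/2 + 1/2 = 1/2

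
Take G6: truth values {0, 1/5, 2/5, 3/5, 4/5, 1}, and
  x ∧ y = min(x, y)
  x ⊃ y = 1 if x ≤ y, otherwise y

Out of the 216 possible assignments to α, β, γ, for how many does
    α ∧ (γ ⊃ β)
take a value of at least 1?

value 1: 21 assignments (counts)
value 4/5: 23 assignments
value 3/5: 28 assignments
value 2/5: 36 assignments
value 1/5: 47 assignments
value 0: 61 assignments
So 21 of the 216 assignments meet the threshold.

21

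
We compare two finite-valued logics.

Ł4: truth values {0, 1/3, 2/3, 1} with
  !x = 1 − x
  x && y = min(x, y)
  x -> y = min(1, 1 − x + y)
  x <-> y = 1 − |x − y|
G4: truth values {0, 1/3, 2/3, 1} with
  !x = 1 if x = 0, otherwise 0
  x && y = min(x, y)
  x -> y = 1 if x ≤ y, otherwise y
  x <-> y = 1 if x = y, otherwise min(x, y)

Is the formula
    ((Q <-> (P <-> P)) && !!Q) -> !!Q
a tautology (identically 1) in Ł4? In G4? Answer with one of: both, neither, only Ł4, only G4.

In Ł4: every assignment gives 1 — tautology.
In G4: every assignment gives 1 — tautology.

both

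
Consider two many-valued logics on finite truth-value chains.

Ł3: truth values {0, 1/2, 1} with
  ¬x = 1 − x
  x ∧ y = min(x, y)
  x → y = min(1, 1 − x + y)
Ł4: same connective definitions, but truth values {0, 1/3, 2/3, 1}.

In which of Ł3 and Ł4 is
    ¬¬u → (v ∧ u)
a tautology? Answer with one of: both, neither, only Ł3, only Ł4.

In Ł3: at u = 1/2, v = 0 the value is 1/2 — not a tautology.
In Ł4: at u = 1/3, v = 0 the value is 2/3 — not a tautology.

neither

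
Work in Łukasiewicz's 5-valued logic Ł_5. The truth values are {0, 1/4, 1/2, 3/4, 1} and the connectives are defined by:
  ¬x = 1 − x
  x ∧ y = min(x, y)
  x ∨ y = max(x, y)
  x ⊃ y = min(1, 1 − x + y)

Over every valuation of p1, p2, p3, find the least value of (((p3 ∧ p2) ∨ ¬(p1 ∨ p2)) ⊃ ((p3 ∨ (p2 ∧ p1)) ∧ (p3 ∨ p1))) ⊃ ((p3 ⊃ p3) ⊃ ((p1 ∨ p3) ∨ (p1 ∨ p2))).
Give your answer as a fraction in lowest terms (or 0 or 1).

Take p1 = 0, p2 = 1/2, p3 = 1/2:
p3 ∧ p2 = 1/2 ∧ 1/2 = 1/2
p1 ∨ p2 = 0 ∨ 1/2 = 1/2
¬(p1 ∨ p2) = ¬1/2 = 1/2
(p3 ∧ p2) ∨ ¬(p1 ∨ p2) = 1/2 ∨ 1/2 = 1/2
p2 ∧ p1 = 1/2 ∧ 0 = 0
p3 ∨ (p2 ∧ p1) = 1/2 ∨ 0 = 1/2
p3 ∨ p1 = 1/2 ∨ 0 = 1/2
(p3 ∨ (p2 ∧ p1)) ∧ (p3 ∨ p1) = 1/2 ∧ 1/2 = 1/2
((p3 ∧ p2) ∨ ¬(p1 ∨ p2)) ⊃ ((p3 ∨ (p2 ∧ p1)) ∧ (p3 ∨ p1)) = 1/2 ⊃ 1/2 = 1
p3 ⊃ p3 = 1/2 ⊃ 1/2 = 1
p1 ∨ p3 = 0 ∨ 1/2 = 1/2
p1 ∨ p2 = 0 ∨ 1/2 = 1/2
(p1 ∨ p3) ∨ (p1 ∨ p2) = 1/2 ∨ 1/2 = 1/2
(p3 ⊃ p3) ⊃ ((p1 ∨ p3) ∨ (p1 ∨ p2)) = 1 ⊃ 1/2 = 1/2
(((p3 ∧ p2) ∨ ¬(p1 ∨ p2)) ⊃ ((p3 ∨ (p2 ∧ p1)) ∧ (p3 ∨ p1))) ⊃ ((p3 ⊃ p3) ⊃ ((p1 ∨ p3) ∨ (p1 ∨ p2))) = 1 ⊃ 1/2 = 1/2
No assignment yields a value below 1/2, so this is the minimum.

1/2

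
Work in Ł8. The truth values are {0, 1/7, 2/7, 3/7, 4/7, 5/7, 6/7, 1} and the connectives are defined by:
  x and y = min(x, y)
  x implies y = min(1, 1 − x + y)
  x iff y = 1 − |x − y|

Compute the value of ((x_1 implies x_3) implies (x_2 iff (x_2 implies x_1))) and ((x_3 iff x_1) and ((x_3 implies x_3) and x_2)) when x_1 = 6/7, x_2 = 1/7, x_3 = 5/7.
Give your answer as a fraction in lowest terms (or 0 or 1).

x_1 implies x_3 = 6/7 implies 5/7 = 6/7
x_2 implies x_1 = 1/7 implies 6/7 = 1
x_2 iff (x_2 implies x_1) = 1/7 iff 1 = 1/7
(x_1 implies x_3) implies (x_2 iff (x_2 implies x_1)) = 6/7 implies 1/7 = 2/7
x_3 iff x_1 = 5/7 iff 6/7 = 6/7
x_3 implies x_3 = 5/7 implies 5/7 = 1
(x_3 implies x_3) and x_2 = 1 and 1/7 = 1/7
(x_3 iff x_1) and ((x_3 implies x_3) and x_2) = 6/7 and 1/7 = 1/7
((x_1 implies x_3) implies (x_2 iff (x_2 implies x_1))) and ((x_3 iff x_1) and ((x_3 implies x_3) and x_2)) = 2/7 and 1/7 = 1/7

1/7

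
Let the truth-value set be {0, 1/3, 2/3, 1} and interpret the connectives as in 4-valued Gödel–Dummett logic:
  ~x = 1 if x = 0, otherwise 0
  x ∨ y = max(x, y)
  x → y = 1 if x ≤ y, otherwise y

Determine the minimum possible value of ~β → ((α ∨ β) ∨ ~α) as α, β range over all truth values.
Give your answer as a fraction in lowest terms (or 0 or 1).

Take α = 1/3, β = 0:
~β = ~0 = 1
α ∨ β = 1/3 ∨ 0 = 1/3
~α = ~1/3 = 0
(α ∨ β) ∨ ~α = 1/3 ∨ 0 = 1/3
~β → ((α ∨ β) ∨ ~α) = 1 → 1/3 = 1/3
No assignment yields a value below 1/3, so this is the minimum.

1/3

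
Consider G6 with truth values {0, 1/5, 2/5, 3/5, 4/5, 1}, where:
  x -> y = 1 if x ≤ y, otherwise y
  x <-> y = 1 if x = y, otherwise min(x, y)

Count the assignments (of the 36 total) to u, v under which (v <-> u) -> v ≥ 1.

31

value 1: 31 assignments (counts)
value 4/5: 1 assignment
value 3/5: 1 assignment
value 2/5: 1 assignment
value 1/5: 1 assignment
value 0: 1 assignment
So 31 of the 36 assignments meet the threshold.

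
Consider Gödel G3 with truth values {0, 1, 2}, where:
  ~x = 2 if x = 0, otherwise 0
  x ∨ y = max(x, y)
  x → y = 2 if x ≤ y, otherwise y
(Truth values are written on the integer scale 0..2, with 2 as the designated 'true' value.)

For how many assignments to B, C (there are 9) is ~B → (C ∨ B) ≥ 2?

B = 0, C = 0 ↦ 0  <
B = 0, C = 1 ↦ 1  <
B = 0, C = 2 ↦ 2  ≥
B = 1, C = 0 ↦ 2  ≥
B = 1, C = 1 ↦ 2  ≥
B = 1, C = 2 ↦ 2  ≥
B = 2, C = 0 ↦ 2  ≥
B = 2, C = 1 ↦ 2  ≥
B = 2, C = 2 ↦ 2  ≥
So 7 of the 9 assignments meet the threshold.

7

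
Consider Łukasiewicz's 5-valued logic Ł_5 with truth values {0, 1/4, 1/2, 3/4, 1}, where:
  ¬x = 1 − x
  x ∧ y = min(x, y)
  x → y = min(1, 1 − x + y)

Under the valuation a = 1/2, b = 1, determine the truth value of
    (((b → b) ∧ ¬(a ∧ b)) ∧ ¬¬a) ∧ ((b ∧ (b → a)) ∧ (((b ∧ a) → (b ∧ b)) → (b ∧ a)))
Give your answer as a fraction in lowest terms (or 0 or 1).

b → b = 1 → 1 = 1
a ∧ b = 1/2 ∧ 1 = 1/2
¬(a ∧ b) = ¬1/2 = 1/2
(b → b) ∧ ¬(a ∧ b) = 1 ∧ 1/2 = 1/2
¬a = ¬1/2 = 1/2
¬¬a = ¬1/2 = 1/2
((b → b) ∧ ¬(a ∧ b)) ∧ ¬¬a = 1/2 ∧ 1/2 = 1/2
b → a = 1 → 1/2 = 1/2
b ∧ (b → a) = 1 ∧ 1/2 = 1/2
b ∧ a = 1 ∧ 1/2 = 1/2
b ∧ b = 1 ∧ 1 = 1
(b ∧ a) → (b ∧ b) = 1/2 → 1 = 1
b ∧ a = 1 ∧ 1/2 = 1/2
((b ∧ a) → (b ∧ b)) → (b ∧ a) = 1 → 1/2 = 1/2
(b ∧ (b → a)) ∧ (((b ∧ a) → (b ∧ b)) → (b ∧ a)) = 1/2 ∧ 1/2 = 1/2
(((b → b) ∧ ¬(a ∧ b)) ∧ ¬¬a) ∧ ((b ∧ (b → a)) ∧ (((b ∧ a) → (b ∧ b)) → (b ∧ a))) = 1/2 ∧ 1/2 = 1/2

1/2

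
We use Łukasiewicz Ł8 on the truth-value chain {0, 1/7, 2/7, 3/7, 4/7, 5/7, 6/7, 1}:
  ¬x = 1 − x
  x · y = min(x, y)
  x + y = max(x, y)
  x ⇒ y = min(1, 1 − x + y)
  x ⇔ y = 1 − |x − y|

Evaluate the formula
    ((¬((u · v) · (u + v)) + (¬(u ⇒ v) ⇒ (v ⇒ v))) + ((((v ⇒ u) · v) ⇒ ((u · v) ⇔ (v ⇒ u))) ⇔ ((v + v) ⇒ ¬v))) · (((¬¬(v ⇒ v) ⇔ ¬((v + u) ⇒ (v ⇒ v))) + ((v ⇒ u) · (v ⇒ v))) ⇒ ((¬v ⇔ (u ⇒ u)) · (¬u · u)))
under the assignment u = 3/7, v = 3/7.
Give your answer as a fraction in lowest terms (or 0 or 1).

u · v = 3/7 · 3/7 = 3/7
u + v = 3/7 + 3/7 = 3/7
(u · v) · (u + v) = 3/7 · 3/7 = 3/7
¬((u · v) · (u + v)) = ¬3/7 = 4/7
u ⇒ v = 3/7 ⇒ 3/7 = 1
¬(u ⇒ v) = ¬1 = 0
v ⇒ v = 3/7 ⇒ 3/7 = 1
¬(u ⇒ v) ⇒ (v ⇒ v) = 0 ⇒ 1 = 1
¬((u · v) · (u + v)) + (¬(u ⇒ v) ⇒ (v ⇒ v)) = 4/7 + 1 = 1
v ⇒ u = 3/7 ⇒ 3/7 = 1
(v ⇒ u) · v = 1 · 3/7 = 3/7
u · v = 3/7 · 3/7 = 3/7
v ⇒ u = 3/7 ⇒ 3/7 = 1
(u · v) ⇔ (v ⇒ u) = 3/7 ⇔ 1 = 3/7
((v ⇒ u) · v) ⇒ ((u · v) ⇔ (v ⇒ u)) = 3/7 ⇒ 3/7 = 1
v + v = 3/7 + 3/7 = 3/7
¬v = ¬3/7 = 4/7
(v + v) ⇒ ¬v = 3/7 ⇒ 4/7 = 1
(((v ⇒ u) · v) ⇒ ((u · v) ⇔ (v ⇒ u))) ⇔ ((v + v) ⇒ ¬v) = 1 ⇔ 1 = 1
(¬((u · v) · (u + v)) + (¬(u ⇒ v) ⇒ (v ⇒ v))) + ((((v ⇒ u) · v) ⇒ ((u · v) ⇔ (v ⇒ u))) ⇔ ((v + v) ⇒ ¬v)) = 1 + 1 = 1
v ⇒ v = 3/7 ⇒ 3/7 = 1
¬(v ⇒ v) = ¬1 = 0
¬¬(v ⇒ v) = ¬0 = 1
v + u = 3/7 + 3/7 = 3/7
v ⇒ v = 3/7 ⇒ 3/7 = 1
(v + u) ⇒ (v ⇒ v) = 3/7 ⇒ 1 = 1
¬((v + u) ⇒ (v ⇒ v)) = ¬1 = 0
¬¬(v ⇒ v) ⇔ ¬((v + u) ⇒ (v ⇒ v)) = 1 ⇔ 0 = 0
v ⇒ u = 3/7 ⇒ 3/7 = 1
v ⇒ v = 3/7 ⇒ 3/7 = 1
(v ⇒ u) · (v ⇒ v) = 1 · 1 = 1
(¬¬(v ⇒ v) ⇔ ¬((v + u) ⇒ (v ⇒ v))) + ((v ⇒ u) · (v ⇒ v)) = 0 + 1 = 1
¬v = ¬3/7 = 4/7
u ⇒ u = 3/7 ⇒ 3/7 = 1
¬v ⇔ (u ⇒ u) = 4/7 ⇔ 1 = 4/7
¬u = ¬3/7 = 4/7
¬u · u = 4/7 · 3/7 = 3/7
(¬v ⇔ (u ⇒ u)) · (¬u · u) = 4/7 · 3/7 = 3/7
((¬¬(v ⇒ v) ⇔ ¬((v + u) ⇒ (v ⇒ v))) + ((v ⇒ u) · (v ⇒ v))) ⇒ ((¬v ⇔ (u ⇒ u)) · (¬u · u)) = 1 ⇒ 3/7 = 3/7
((¬((u · v) · (u + v)) + (¬(u ⇒ v) ⇒ (v ⇒ v))) + ((((v ⇒ u) · v) ⇒ ((u · v) ⇔ (v ⇒ u))) ⇔ ((v + v) ⇒ ¬v))) · (((¬¬(v ⇒ v) ⇔ ¬((v + u) ⇒ (v ⇒ v))) + ((v ⇒ u) · (v ⇒ v))) ⇒ ((¬v ⇔ (u ⇒ u)) · (¬u · u))) = 1 · 3/7 = 3/7

3/7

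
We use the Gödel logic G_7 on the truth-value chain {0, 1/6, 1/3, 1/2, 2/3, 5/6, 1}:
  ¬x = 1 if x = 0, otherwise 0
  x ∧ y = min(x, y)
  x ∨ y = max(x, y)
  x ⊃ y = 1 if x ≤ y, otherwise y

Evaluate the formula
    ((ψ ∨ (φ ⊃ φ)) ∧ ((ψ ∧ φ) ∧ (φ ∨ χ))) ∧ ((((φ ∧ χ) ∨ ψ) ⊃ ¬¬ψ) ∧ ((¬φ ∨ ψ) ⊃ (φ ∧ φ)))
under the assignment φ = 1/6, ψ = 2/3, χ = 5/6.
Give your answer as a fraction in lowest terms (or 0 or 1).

φ ⊃ φ = 1/6 ⊃ 1/6 = 1
ψ ∨ (φ ⊃ φ) = 2/3 ∨ 1 = 1
ψ ∧ φ = 2/3 ∧ 1/6 = 1/6
φ ∨ χ = 1/6 ∨ 5/6 = 5/6
(ψ ∧ φ) ∧ (φ ∨ χ) = 1/6 ∧ 5/6 = 1/6
(ψ ∨ (φ ⊃ φ)) ∧ ((ψ ∧ φ) ∧ (φ ∨ χ)) = 1 ∧ 1/6 = 1/6
φ ∧ χ = 1/6 ∧ 5/6 = 1/6
(φ ∧ χ) ∨ ψ = 1/6 ∨ 2/3 = 2/3
¬ψ = ¬2/3 = 0
¬¬ψ = ¬0 = 1
((φ ∧ χ) ∨ ψ) ⊃ ¬¬ψ = 2/3 ⊃ 1 = 1
¬φ = ¬1/6 = 0
¬φ ∨ ψ = 0 ∨ 2/3 = 2/3
φ ∧ φ = 1/6 ∧ 1/6 = 1/6
(¬φ ∨ ψ) ⊃ (φ ∧ φ) = 2/3 ⊃ 1/6 = 1/6
(((φ ∧ χ) ∨ ψ) ⊃ ¬¬ψ) ∧ ((¬φ ∨ ψ) ⊃ (φ ∧ φ)) = 1 ∧ 1/6 = 1/6
((ψ ∨ (φ ⊃ φ)) ∧ ((ψ ∧ φ) ∧ (φ ∨ χ))) ∧ ((((φ ∧ χ) ∨ ψ) ⊃ ¬¬ψ) ∧ ((¬φ ∨ ψ) ⊃ (φ ∧ φ))) = 1/6 ∧ 1/6 = 1/6

1/6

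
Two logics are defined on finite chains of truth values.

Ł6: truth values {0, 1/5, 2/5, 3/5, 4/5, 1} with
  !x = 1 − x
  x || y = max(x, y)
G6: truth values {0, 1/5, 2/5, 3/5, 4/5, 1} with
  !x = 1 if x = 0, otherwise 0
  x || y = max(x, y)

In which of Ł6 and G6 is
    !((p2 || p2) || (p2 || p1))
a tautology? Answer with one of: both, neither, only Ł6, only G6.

neither

In Ł6: at p1 = 0, p2 = 1/5 the value is 4/5 — not a tautology.
In G6: at p1 = 0, p2 = 1/5 the value is 0 — not a tautology.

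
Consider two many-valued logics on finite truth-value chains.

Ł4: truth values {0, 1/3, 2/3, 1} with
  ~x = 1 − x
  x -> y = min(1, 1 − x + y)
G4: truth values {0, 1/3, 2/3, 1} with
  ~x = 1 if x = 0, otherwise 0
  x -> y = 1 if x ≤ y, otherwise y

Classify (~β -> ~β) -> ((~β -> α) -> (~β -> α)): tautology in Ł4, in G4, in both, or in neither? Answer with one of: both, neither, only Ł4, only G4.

In Ł4: every assignment gives 1 — tautology.
In G4: every assignment gives 1 — tautology.

both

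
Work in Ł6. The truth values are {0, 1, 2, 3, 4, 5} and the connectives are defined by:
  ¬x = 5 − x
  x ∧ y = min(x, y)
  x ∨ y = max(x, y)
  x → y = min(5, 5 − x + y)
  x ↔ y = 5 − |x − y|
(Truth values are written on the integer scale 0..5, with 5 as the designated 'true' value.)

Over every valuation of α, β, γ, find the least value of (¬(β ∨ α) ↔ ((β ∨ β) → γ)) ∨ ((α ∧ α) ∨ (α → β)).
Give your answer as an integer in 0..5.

Take α = 2, β = 0, γ = 0:
β ∨ α = 0 ∨ 2 = 2
¬(β ∨ α) = ¬2 = 3
β ∨ β = 0 ∨ 0 = 0
(β ∨ β) → γ = 0 → 0 = 5
¬(β ∨ α) ↔ ((β ∨ β) → γ) = 3 ↔ 5 = 3
α ∧ α = 2 ∧ 2 = 2
α → β = 2 → 0 = 3
(α ∧ α) ∨ (α → β) = 2 ∨ 3 = 3
(¬(β ∨ α) ↔ ((β ∨ β) → γ)) ∨ ((α ∧ α) ∨ (α → β)) = 3 ∨ 3 = 3
No assignment yields a value below 3, so this is the minimum.

3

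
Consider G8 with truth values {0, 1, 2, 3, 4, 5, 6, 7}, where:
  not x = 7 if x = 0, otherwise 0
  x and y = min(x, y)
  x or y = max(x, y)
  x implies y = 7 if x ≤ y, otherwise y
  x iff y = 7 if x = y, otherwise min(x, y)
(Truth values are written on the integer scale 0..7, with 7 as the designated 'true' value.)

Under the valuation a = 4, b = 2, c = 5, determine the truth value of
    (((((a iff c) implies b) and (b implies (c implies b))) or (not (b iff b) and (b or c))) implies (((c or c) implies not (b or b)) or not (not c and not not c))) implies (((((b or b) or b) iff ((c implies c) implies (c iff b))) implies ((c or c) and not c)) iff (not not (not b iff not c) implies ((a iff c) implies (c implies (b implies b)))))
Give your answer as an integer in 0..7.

0

a iff c = 4 iff 5 = 4
(a iff c) implies b = 4 implies 2 = 2
c implies b = 5 implies 2 = 2
b implies (c implies b) = 2 implies 2 = 7
((a iff c) implies b) and (b implies (c implies b)) = 2 and 7 = 2
b iff b = 2 iff 2 = 7
not (b iff b) = not 7 = 0
b or c = 2 or 5 = 5
not (b iff b) and (b or c) = 0 and 5 = 0
(((a iff c) implies b) and (b implies (c implies b))) or (not (b iff b) and (b or c)) = 2 or 0 = 2
c or c = 5 or 5 = 5
b or b = 2 or 2 = 2
not (b or b) = not 2 = 0
(c or c) implies not (b or b) = 5 implies 0 = 0
not c = not 5 = 0
not c = not 5 = 0
not not c = not 0 = 7
not c and not not c = 0 and 7 = 0
not (not c and not not c) = not 0 = 7
((c or c) implies not (b or b)) or not (not c and not not c) = 0 or 7 = 7
((((a iff c) implies b) and (b implies (c implies b))) or (not (b iff b) and (b or c))) implies (((c or c) implies not (b or b)) or not (not c and not not c)) = 2 implies 7 = 7
b or b = 2 or 2 = 2
(b or b) or b = 2 or 2 = 2
c implies c = 5 implies 5 = 7
c iff b = 5 iff 2 = 2
(c implies c) implies (c iff b) = 7 implies 2 = 2
((b or b) or b) iff ((c implies c) implies (c iff b)) = 2 iff 2 = 7
c or c = 5 or 5 = 5
not c = not 5 = 0
(c or c) and not c = 5 and 0 = 0
(((b or b) or b) iff ((c implies c) implies (c iff b))) implies ((c or c) and not c) = 7 implies 0 = 0
not b = not 2 = 0
not c = not 5 = 0
not b iff not c = 0 iff 0 = 7
not (not b iff not c) = not 7 = 0
not not (not b iff not c) = not 0 = 7
a iff c = 4 iff 5 = 4
b implies b = 2 implies 2 = 7
c implies (b implies b) = 5 implies 7 = 7
(a iff c) implies (c implies (b implies b)) = 4 implies 7 = 7
not not (not b iff not c) implies ((a iff c) implies (c implies (b implies b))) = 7 implies 7 = 7
((((b or b) or b) iff ((c implies c) implies (c iff b))) implies ((c or c) and not c)) iff (not not (not b iff not c) implies ((a iff c) implies (c implies (b implies b)))) = 0 iff 7 = 0
(((((a iff c) implies b) and (b implies (c implies b))) or (not (b iff b) and (b or c))) implies (((c or c) implies not (b or b)) or not (not c and not not c))) implies (((((b or b) or b) iff ((c implies c) implies (c iff b))) implies ((c or c) and not c)) iff (not not (not b iff not c) implies ((a iff c) implies (c implies (b implies b))))) = 7 implies 0 = 0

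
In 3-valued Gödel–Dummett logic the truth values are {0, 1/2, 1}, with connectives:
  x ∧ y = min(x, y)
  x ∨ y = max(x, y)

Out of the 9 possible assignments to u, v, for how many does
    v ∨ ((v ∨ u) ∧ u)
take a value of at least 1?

5

u = 0, v = 0 ↦ 0  <
u = 0, v = 1/2 ↦ 1/2  <
u = 0, v = 1 ↦ 1  ≥
u = 1/2, v = 0 ↦ 1/2  <
u = 1/2, v = 1/2 ↦ 1/2  <
u = 1/2, v = 1 ↦ 1  ≥
u = 1, v = 0 ↦ 1  ≥
u = 1, v = 1/2 ↦ 1  ≥
u = 1, v = 1 ↦ 1  ≥
So 5 of the 9 assignments meet the threshold.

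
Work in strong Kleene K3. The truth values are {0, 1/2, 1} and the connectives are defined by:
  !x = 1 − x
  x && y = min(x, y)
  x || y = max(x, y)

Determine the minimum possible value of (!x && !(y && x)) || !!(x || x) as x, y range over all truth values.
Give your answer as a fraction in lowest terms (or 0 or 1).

1/2

Take x = 1/2, y = 0:
!x = !1/2 = 1/2
y && x = 0 && 1/2 = 0
!(y && x) = !0 = 1
!x && !(y && x) = 1/2 && 1 = 1/2
x || x = 1/2 || 1/2 = 1/2
!(x || x) = !1/2 = 1/2
!!(x || x) = !1/2 = 1/2
(!x && !(y && x)) || !!(x || x) = 1/2 || 1/2 = 1/2
No assignment yields a value below 1/2, so this is the minimum.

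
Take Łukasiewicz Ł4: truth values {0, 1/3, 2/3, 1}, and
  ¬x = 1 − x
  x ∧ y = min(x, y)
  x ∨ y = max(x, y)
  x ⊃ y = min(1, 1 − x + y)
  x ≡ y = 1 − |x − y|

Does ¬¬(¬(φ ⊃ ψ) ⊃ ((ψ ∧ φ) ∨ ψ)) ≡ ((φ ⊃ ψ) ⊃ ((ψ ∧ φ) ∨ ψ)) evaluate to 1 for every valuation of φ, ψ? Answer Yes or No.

Counterexample: take φ = 0, ψ = 0.
φ ⊃ ψ = 0 ⊃ 0 = 1
¬(φ ⊃ ψ) = ¬1 = 0
ψ ∧ φ = 0 ∧ 0 = 0
(ψ ∧ φ) ∨ ψ = 0 ∨ 0 = 0
¬(φ ⊃ ψ) ⊃ ((ψ ∧ φ) ∨ ψ) = 0 ⊃ 0 = 1
¬(¬(φ ⊃ ψ) ⊃ ((ψ ∧ φ) ∨ ψ)) = ¬1 = 0
¬¬(¬(φ ⊃ ψ) ⊃ ((ψ ∧ φ) ∨ ψ)) = ¬0 = 1
φ ⊃ ψ = 0 ⊃ 0 = 1
ψ ∧ φ = 0 ∧ 0 = 0
(ψ ∧ φ) ∨ ψ = 0 ∨ 0 = 0
(φ ⊃ ψ) ⊃ ((ψ ∧ φ) ∨ ψ) = 1 ⊃ 0 = 0
¬¬(¬(φ ⊃ ψ) ⊃ ((ψ ∧ φ) ∨ ψ)) ≡ ((φ ⊃ ψ) ⊃ ((ψ ∧ φ) ∨ ψ)) = 1 ≡ 0 = 0
This gives 0 ≠ 1.

No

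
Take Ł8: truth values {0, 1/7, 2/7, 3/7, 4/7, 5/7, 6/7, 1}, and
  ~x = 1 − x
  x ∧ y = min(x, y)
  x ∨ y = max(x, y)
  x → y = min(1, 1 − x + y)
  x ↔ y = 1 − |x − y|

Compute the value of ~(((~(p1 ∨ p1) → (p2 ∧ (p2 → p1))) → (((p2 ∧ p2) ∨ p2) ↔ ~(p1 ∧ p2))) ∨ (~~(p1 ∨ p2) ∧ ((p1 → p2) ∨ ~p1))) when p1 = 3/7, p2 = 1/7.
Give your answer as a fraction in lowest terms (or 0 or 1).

p1 ∨ p1 = 3/7 ∨ 3/7 = 3/7
~(p1 ∨ p1) = ~3/7 = 4/7
p2 → p1 = 1/7 → 3/7 = 1
p2 ∧ (p2 → p1) = 1/7 ∧ 1 = 1/7
~(p1 ∨ p1) → (p2 ∧ (p2 → p1)) = 4/7 → 1/7 = 4/7
p2 ∧ p2 = 1/7 ∧ 1/7 = 1/7
(p2 ∧ p2) ∨ p2 = 1/7 ∨ 1/7 = 1/7
p1 ∧ p2 = 3/7 ∧ 1/7 = 1/7
~(p1 ∧ p2) = ~1/7 = 6/7
((p2 ∧ p2) ∨ p2) ↔ ~(p1 ∧ p2) = 1/7 ↔ 6/7 = 2/7
(~(p1 ∨ p1) → (p2 ∧ (p2 → p1))) → (((p2 ∧ p2) ∨ p2) ↔ ~(p1 ∧ p2)) = 4/7 → 2/7 = 5/7
p1 ∨ p2 = 3/7 ∨ 1/7 = 3/7
~(p1 ∨ p2) = ~3/7 = 4/7
~~(p1 ∨ p2) = ~4/7 = 3/7
p1 → p2 = 3/7 → 1/7 = 5/7
~p1 = ~3/7 = 4/7
(p1 → p2) ∨ ~p1 = 5/7 ∨ 4/7 = 5/7
~~(p1 ∨ p2) ∧ ((p1 → p2) ∨ ~p1) = 3/7 ∧ 5/7 = 3/7
((~(p1 ∨ p1) → (p2 ∧ (p2 → p1))) → (((p2 ∧ p2) ∨ p2) ↔ ~(p1 ∧ p2))) ∨ (~~(p1 ∨ p2) ∧ ((p1 → p2) ∨ ~p1)) = 5/7 ∨ 3/7 = 5/7
~(((~(p1 ∨ p1) → (p2 ∧ (p2 → p1))) → (((p2 ∧ p2) ∨ p2) ↔ ~(p1 ∧ p2))) ∨ (~~(p1 ∨ p2) ∧ ((p1 → p2) ∨ ~p1))) = ~5/7 = 2/7

2/7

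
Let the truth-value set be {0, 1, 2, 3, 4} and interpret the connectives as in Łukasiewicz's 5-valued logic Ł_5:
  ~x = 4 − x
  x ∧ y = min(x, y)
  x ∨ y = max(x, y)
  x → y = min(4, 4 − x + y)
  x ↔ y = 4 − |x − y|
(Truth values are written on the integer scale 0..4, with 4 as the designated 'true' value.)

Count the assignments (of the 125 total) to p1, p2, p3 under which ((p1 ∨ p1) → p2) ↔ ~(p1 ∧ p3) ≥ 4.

value 4: 51 assignments (counts)
value 3: 41 assignments
value 2: 22 assignments
value 1: 9 assignments
value 0: 2 assignments
So 51 of the 125 assignments meet the threshold.

51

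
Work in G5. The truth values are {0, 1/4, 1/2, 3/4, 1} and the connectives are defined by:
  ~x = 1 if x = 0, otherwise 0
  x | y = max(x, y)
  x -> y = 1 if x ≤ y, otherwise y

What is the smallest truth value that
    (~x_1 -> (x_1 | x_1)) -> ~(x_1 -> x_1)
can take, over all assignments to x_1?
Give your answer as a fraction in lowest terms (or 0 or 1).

0

Take x_1 = 1/4:
~x_1 = ~1/4 = 0
x_1 | x_1 = 1/4 | 1/4 = 1/4
~x_1 -> (x_1 | x_1) = 0 -> 1/4 = 1
x_1 -> x_1 = 1/4 -> 1/4 = 1
~(x_1 -> x_1) = ~1 = 0
(~x_1 -> (x_1 | x_1)) -> ~(x_1 -> x_1) = 1 -> 0 = 0
No assignment yields a value below 0, so this is the minimum.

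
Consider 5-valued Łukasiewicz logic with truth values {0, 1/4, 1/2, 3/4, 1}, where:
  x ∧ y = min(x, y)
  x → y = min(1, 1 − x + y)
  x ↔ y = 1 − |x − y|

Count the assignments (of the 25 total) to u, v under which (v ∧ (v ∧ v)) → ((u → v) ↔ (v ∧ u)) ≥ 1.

value 1: 15 assignments (counts)
value 3/4: 4 assignments
value 1/2: 3 assignments
value 1/4: 2 assignments
value 0: 1 assignment
So 15 of the 25 assignments meet the threshold.

15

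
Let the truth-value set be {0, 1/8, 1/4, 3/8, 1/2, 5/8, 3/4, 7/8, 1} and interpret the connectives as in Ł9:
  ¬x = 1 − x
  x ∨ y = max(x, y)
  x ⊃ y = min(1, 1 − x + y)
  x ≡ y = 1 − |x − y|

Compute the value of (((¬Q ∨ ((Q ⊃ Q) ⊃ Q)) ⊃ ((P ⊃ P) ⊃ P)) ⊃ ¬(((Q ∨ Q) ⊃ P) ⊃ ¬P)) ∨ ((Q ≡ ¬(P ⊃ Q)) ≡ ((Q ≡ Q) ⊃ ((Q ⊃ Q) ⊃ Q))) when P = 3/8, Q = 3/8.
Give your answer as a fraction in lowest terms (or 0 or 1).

3/4

¬Q = ¬3/8 = 5/8
Q ⊃ Q = 3/8 ⊃ 3/8 = 1
(Q ⊃ Q) ⊃ Q = 1 ⊃ 3/8 = 3/8
¬Q ∨ ((Q ⊃ Q) ⊃ Q) = 5/8 ∨ 3/8 = 5/8
P ⊃ P = 3/8 ⊃ 3/8 = 1
(P ⊃ P) ⊃ P = 1 ⊃ 3/8 = 3/8
(¬Q ∨ ((Q ⊃ Q) ⊃ Q)) ⊃ ((P ⊃ P) ⊃ P) = 5/8 ⊃ 3/8 = 3/4
Q ∨ Q = 3/8 ∨ 3/8 = 3/8
(Q ∨ Q) ⊃ P = 3/8 ⊃ 3/8 = 1
¬P = ¬3/8 = 5/8
((Q ∨ Q) ⊃ P) ⊃ ¬P = 1 ⊃ 5/8 = 5/8
¬(((Q ∨ Q) ⊃ P) ⊃ ¬P) = ¬5/8 = 3/8
((¬Q ∨ ((Q ⊃ Q) ⊃ Q)) ⊃ ((P ⊃ P) ⊃ P)) ⊃ ¬(((Q ∨ Q) ⊃ P) ⊃ ¬P) = 3/4 ⊃ 3/8 = 5/8
P ⊃ Q = 3/8 ⊃ 3/8 = 1
¬(P ⊃ Q) = ¬1 = 0
Q ≡ ¬(P ⊃ Q) = 3/8 ≡ 0 = 5/8
Q ≡ Q = 3/8 ≡ 3/8 = 1
Q ⊃ Q = 3/8 ⊃ 3/8 = 1
(Q ⊃ Q) ⊃ Q = 1 ⊃ 3/8 = 3/8
(Q ≡ Q) ⊃ ((Q ⊃ Q) ⊃ Q) = 1 ⊃ 3/8 = 3/8
(Q ≡ ¬(P ⊃ Q)) ≡ ((Q ≡ Q) ⊃ ((Q ⊃ Q) ⊃ Q)) = 5/8 ≡ 3/8 = 3/4
(((¬Q ∨ ((Q ⊃ Q) ⊃ Q)) ⊃ ((P ⊃ P) ⊃ P)) ⊃ ¬(((Q ∨ Q) ⊃ P) ⊃ ¬P)) ∨ ((Q ≡ ¬(P ⊃ Q)) ≡ ((Q ≡ Q) ⊃ ((Q ⊃ Q) ⊃ Q))) = 5/8 ∨ 3/4 = 3/4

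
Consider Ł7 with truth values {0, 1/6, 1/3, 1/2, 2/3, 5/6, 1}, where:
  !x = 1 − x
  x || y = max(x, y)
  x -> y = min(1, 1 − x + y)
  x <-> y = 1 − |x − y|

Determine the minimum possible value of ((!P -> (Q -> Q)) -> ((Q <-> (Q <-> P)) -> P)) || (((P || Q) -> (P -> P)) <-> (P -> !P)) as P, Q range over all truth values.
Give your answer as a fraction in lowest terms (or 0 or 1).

Take P = 2/3, Q = 5/6:
!P = !2/3 = 1/3
Q -> Q = 5/6 -> 5/6 = 1
!P -> (Q -> Q) = 1/3 -> 1 = 1
Q <-> P = 5/6 <-> 2/3 = 5/6
Q <-> (Q <-> P) = 5/6 <-> 5/6 = 1
(Q <-> (Q <-> P)) -> P = 1 -> 2/3 = 2/3
(!P -> (Q -> Q)) -> ((Q <-> (Q <-> P)) -> P) = 1 -> 2/3 = 2/3
P || Q = 2/3 || 5/6 = 5/6
P -> P = 2/3 -> 2/3 = 1
(P || Q) -> (P -> P) = 5/6 -> 1 = 1
!P = !2/3 = 1/3
P -> !P = 2/3 -> 1/3 = 2/3
((P || Q) -> (P -> P)) <-> (P -> !P) = 1 <-> 2/3 = 2/3
((!P -> (Q -> Q)) -> ((Q <-> (Q <-> P)) -> P)) || (((P || Q) -> (P -> P)) <-> (P -> !P)) = 2/3 || 2/3 = 2/3
No assignment yields a value below 2/3, so this is the minimum.

2/3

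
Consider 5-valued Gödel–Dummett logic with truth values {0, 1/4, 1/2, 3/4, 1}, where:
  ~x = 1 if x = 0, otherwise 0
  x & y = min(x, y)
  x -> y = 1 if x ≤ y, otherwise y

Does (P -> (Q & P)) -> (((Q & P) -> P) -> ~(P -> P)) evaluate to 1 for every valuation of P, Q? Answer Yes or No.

No

Counterexample: take P = 0, Q = 0.
Q & P = 0 & 0 = 0
P -> (Q & P) = 0 -> 0 = 1
Q & P = 0 & 0 = 0
(Q & P) -> P = 0 -> 0 = 1
P -> P = 0 -> 0 = 1
~(P -> P) = ~1 = 0
((Q & P) -> P) -> ~(P -> P) = 1 -> 0 = 0
(P -> (Q & P)) -> (((Q & P) -> P) -> ~(P -> P)) = 1 -> 0 = 0
This gives 0 ≠ 1.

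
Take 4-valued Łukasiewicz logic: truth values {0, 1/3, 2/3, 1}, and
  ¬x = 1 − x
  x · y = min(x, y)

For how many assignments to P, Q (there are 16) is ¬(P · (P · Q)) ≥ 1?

P = 0, Q = 0 ↦ 1  ≥
P = 0, Q = 1/3 ↦ 1  ≥
P = 0, Q = 2/3 ↦ 1  ≥
P = 0, Q = 1 ↦ 1  ≥
P = 1/3, Q = 0 ↦ 1  ≥
P = 1/3, Q = 1/3 ↦ 2/3  <
P = 1/3, Q = 2/3 ↦ 2/3  <
P = 1/3, Q = 1 ↦ 2/3  <
P = 2/3, Q = 0 ↦ 1  ≥
P = 2/3, Q = 1/3 ↦ 2/3  <
P = 2/3, Q = 2/3 ↦ 1/3  <
P = 2/3, Q = 1 ↦ 1/3  <
P = 1, Q = 0 ↦ 1  ≥
P = 1, Q = 1/3 ↦ 2/3  <
P = 1, Q = 2/3 ↦ 1/3  <
P = 1, Q = 1 ↦ 0  <
So 7 of the 16 assignments meet the threshold.

7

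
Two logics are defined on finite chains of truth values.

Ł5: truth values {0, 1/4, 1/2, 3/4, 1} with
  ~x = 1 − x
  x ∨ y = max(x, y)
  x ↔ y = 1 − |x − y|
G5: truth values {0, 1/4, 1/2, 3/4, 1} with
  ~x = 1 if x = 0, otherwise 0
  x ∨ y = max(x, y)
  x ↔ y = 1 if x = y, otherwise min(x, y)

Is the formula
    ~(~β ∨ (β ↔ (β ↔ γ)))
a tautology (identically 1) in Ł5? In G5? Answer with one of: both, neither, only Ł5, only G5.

In Ł5: at β = 0, γ = 0 the value is 0 — not a tautology.
In G5: at β = 0, γ = 0 the value is 0 — not a tautology.

neither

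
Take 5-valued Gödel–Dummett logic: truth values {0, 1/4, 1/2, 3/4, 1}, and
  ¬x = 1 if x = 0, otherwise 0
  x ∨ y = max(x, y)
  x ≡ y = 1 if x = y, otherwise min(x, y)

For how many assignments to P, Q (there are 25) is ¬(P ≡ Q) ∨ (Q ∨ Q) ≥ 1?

value 1: 12 assignments (counts)
value 3/4: 4 assignments
value 1/2: 4 assignments
value 1/4: 4 assignments
value 0: 1 assignment
So 12 of the 25 assignments meet the threshold.

12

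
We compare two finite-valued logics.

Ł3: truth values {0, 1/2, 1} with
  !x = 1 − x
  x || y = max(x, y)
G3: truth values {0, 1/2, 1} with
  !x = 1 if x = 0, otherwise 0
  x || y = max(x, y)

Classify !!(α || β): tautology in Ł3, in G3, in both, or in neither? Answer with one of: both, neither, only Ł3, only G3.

In Ł3: at α = 0, β = 0 the value is 0 — not a tautology.
In G3: at α = 0, β = 0 the value is 0 — not a tautology.

neither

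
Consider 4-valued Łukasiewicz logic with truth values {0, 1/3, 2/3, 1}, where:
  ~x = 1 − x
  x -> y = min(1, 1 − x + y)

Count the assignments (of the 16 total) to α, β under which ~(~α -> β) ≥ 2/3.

3

α = 0, β = 0 ↦ 1  ≥
α = 0, β = 1/3 ↦ 2/3  ≥
α = 0, β = 2/3 ↦ 1/3  <
α = 0, β = 1 ↦ 0  <
α = 1/3, β = 0 ↦ 2/3  ≥
α = 1/3, β = 1/3 ↦ 1/3  <
α = 1/3, β = 2/3 ↦ 0  <
α = 1/3, β = 1 ↦ 0  <
α = 2/3, β = 0 ↦ 1/3  <
α = 2/3, β = 1/3 ↦ 0  <
α = 2/3, β = 2/3 ↦ 0  <
α = 2/3, β = 1 ↦ 0  <
α = 1, β = 0 ↦ 0  <
α = 1, β = 1/3 ↦ 0  <
α = 1, β = 2/3 ↦ 0  <
α = 1, β = 1 ↦ 0  <
So 3 of the 16 assignments meet the threshold.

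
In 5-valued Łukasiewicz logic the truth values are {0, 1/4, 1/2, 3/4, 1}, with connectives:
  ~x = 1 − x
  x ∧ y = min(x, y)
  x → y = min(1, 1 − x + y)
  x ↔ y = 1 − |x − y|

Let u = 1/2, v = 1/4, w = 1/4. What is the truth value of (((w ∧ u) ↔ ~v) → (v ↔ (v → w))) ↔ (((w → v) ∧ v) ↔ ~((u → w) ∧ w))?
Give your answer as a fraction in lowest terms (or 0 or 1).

w ∧ u = 1/4 ∧ 1/2 = 1/4
~v = ~1/4 = 3/4
(w ∧ u) ↔ ~v = 1/4 ↔ 3/4 = 1/2
v → w = 1/4 → 1/4 = 1
v ↔ (v → w) = 1/4 ↔ 1 = 1/4
((w ∧ u) ↔ ~v) → (v ↔ (v → w)) = 1/2 → 1/4 = 3/4
w → v = 1/4 → 1/4 = 1
(w → v) ∧ v = 1 ∧ 1/4 = 1/4
u → w = 1/2 → 1/4 = 3/4
(u → w) ∧ w = 3/4 ∧ 1/4 = 1/4
~((u → w) ∧ w) = ~1/4 = 3/4
((w → v) ∧ v) ↔ ~((u → w) ∧ w) = 1/4 ↔ 3/4 = 1/2
(((w ∧ u) ↔ ~v) → (v ↔ (v → w))) ↔ (((w → v) ∧ v) ↔ ~((u → w) ∧ w)) = 3/4 ↔ 1/2 = 3/4

3/4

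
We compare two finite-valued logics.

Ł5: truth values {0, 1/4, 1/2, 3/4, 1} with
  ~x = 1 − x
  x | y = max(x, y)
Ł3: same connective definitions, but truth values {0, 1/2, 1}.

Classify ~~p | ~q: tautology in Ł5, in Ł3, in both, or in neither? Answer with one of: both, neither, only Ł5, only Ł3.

In Ł5: at p = 0, q = 1/4 the value is 3/4 — not a tautology.
In Ł3: at p = 0, q = 1/2 the value is 1/2 — not a tautology.

neither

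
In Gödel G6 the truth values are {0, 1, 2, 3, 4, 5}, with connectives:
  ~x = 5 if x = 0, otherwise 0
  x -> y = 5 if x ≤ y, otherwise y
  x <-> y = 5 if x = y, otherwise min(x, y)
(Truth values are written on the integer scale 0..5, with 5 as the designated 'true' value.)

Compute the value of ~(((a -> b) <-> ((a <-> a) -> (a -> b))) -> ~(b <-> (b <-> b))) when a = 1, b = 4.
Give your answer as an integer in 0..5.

5

a -> b = 1 -> 4 = 5
a <-> a = 1 <-> 1 = 5
a -> b = 1 -> 4 = 5
(a <-> a) -> (a -> b) = 5 -> 5 = 5
(a -> b) <-> ((a <-> a) -> (a -> b)) = 5 <-> 5 = 5
b <-> b = 4 <-> 4 = 5
b <-> (b <-> b) = 4 <-> 5 = 4
~(b <-> (b <-> b)) = ~4 = 0
((a -> b) <-> ((a <-> a) -> (a -> b))) -> ~(b <-> (b <-> b)) = 5 -> 0 = 0
~(((a -> b) <-> ((a <-> a) -> (a -> b))) -> ~(b <-> (b <-> b))) = ~0 = 5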